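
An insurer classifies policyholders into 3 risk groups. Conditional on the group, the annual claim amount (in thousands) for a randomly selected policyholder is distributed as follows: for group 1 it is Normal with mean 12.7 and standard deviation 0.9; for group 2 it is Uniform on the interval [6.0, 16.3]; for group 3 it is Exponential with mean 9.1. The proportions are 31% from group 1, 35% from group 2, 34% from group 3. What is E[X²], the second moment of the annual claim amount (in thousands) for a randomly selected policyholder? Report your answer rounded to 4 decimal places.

For each component E[X²] = Var + (mean)², giving 1: 162.1; 2: 133.163; 3: 165.62.
Overall E[X²] = 0.31·162.1 + 0.35·133.163 + 0.34·165.62 = 153.169.

153.1690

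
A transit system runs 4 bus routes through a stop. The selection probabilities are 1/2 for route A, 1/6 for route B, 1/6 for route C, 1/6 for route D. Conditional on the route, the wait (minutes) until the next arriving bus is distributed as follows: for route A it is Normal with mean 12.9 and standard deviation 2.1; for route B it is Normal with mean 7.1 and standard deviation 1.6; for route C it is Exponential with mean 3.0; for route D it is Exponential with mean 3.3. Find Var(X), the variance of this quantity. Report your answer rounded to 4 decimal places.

Per component, A: μ=12.9, E[X²]=170.82; B: μ=7.1, E[X²]=52.97; C: μ=3, E[X²]=18; D: μ=3.3, E[X²]=21.78.
E[X] = 0.5·12.9 + 0.166667·7.1 + 0.166667·3 + 0.166667·3.3 = 8.68333.
E[X²] = 0.5·170.82 + 0.166667·52.97 + 0.166667·18 + 0.166667·21.78 = 100.868.
Var(X) = E[X²] − (E[X])² = 100.868 − 75.4003 = 25.4681.

25.4681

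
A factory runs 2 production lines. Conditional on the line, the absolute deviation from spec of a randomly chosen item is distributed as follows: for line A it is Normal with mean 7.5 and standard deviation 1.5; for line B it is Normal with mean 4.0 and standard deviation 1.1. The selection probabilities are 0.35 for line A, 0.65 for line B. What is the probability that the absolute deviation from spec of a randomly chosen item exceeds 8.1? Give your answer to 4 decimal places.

0.1207

Conditional on each line, P(X > 8.1): A: 0.344578; B: 9.67815e-05.
By total probability, P(X > 8.1) = 0.35·0.344578 + 0.65·9.67815e-05 = 0.120665.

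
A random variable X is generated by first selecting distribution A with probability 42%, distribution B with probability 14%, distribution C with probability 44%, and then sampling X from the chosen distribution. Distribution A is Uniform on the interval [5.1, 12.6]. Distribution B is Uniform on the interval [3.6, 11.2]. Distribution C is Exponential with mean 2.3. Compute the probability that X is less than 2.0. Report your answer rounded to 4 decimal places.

Conditional on each component, P(X < 2.0): A: 0; B: 0; C: 0.580866.
By total probability, P(X < 2.0) = 0.42·0 + 0.14·0 + 0.44·0.580866 = 0.255581.

0.2556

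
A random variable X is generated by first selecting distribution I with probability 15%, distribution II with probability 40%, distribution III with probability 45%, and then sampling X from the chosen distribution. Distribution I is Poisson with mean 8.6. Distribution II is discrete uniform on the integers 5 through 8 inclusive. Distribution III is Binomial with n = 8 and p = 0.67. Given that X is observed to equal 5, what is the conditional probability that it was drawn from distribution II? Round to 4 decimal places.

0.4290

Likelihoods P(X=5 | ·): I: 0.0721736; II: 0.25; III: 0.271709.
Posterior ∝ prior × likelihood. Numerator for II: 0.4·0.25 = 0.1.
Normalizing constant: 0.15·0.0721736 + 0.4·0.25 + 0.45·0.271709 = 0.233095.
P(II | observation) = 0.1 / 0.233095 = 0.42901.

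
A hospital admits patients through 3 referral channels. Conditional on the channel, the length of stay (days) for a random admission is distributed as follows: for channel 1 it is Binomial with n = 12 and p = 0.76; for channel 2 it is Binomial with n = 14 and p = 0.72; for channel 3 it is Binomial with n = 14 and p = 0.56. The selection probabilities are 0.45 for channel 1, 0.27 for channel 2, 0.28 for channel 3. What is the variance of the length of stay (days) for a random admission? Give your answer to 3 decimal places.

3.411

Per component, 1: μ=9.12, E[X²]=85.3632; 2: μ=10.08, E[X²]=104.429; 3: μ=7.84, E[X²]=64.9152.
E[X] = 0.45·9.12 + 0.27·10.08 + 0.28·7.84 = 9.0208.
E[X²] = 0.45·85.3632 + 0.27·104.429 + 0.28·64.9152 = 84.7855.
Var(X) = E[X²] − (E[X])² = 84.7855 − 81.3748 = 3.41064.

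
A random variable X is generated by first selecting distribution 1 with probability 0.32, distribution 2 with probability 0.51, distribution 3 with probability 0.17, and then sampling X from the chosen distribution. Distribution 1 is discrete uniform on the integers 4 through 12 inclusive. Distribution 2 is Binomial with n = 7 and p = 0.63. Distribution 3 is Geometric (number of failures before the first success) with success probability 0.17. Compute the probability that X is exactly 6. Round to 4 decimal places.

0.1276

Conditional on each component, P(X = 6): 1: 0.111111; 2: 0.161936; 3: 0.0555799.
By total probability, P(X = 6) = 0.32·0.111111 + 0.51·0.161936 + 0.17·0.0555799 = 0.127591.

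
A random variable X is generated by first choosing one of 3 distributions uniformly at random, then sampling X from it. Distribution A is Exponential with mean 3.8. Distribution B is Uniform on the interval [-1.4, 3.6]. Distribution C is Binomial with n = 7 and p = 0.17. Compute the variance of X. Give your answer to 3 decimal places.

Per component, A: μ=3.8, E[X²]=28.88; B: μ=1.1, E[X²]=3.29333; C: μ=1.19, E[X²]=2.4038.
E[X] = 0.333333·3.8 + 0.333333·1.1 + 0.333333·1.19 = 2.03.
E[X²] = 0.333333·28.88 + 0.333333·3.29333 + 0.333333·2.4038 = 11.5257.
Var(X) = E[X²] − (E[X])² = 11.5257 − 4.1209 = 7.40481.

7.405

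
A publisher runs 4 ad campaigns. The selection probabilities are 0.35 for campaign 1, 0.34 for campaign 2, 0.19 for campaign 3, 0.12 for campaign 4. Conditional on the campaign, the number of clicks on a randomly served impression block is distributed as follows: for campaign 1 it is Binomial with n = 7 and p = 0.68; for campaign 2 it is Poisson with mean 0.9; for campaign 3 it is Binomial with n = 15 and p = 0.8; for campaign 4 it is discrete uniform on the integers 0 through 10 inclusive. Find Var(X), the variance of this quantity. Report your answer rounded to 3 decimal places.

17.519

Per component, 1: μ=4.76, E[X²]=24.1808; 2: μ=0.9, E[X²]=1.71; 3: μ=12, E[X²]=146.4; 4: μ=5, E[X²]=35.
E[X] = 0.35·4.76 + 0.34·0.9 + 0.19·12 + 0.12·5 = 4.852.
E[X²] = 0.35·24.1808 + 0.34·1.71 + 0.19·146.4 + 0.12·35 = 41.0607.
Var(X) = E[X²] − (E[X])² = 41.0607 − 23.5419 = 17.5188.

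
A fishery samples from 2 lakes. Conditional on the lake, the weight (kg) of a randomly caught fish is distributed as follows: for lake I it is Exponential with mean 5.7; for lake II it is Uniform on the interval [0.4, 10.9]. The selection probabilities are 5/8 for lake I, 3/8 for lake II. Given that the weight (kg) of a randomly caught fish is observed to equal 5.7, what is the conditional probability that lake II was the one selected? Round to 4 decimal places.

0.4696

Likelihoods f(5.7 | ·): I: 0.0645403; II: 0.0952381.
Posterior ∝ prior × likelihood. Numerator for II: 0.375·0.0952381 = 0.0357143.
Normalizing constant: 0.625·0.0645403 + 0.375·0.0952381 = 0.0760519.
P(II | observation) = 0.0357143 / 0.0760519 = 0.469604.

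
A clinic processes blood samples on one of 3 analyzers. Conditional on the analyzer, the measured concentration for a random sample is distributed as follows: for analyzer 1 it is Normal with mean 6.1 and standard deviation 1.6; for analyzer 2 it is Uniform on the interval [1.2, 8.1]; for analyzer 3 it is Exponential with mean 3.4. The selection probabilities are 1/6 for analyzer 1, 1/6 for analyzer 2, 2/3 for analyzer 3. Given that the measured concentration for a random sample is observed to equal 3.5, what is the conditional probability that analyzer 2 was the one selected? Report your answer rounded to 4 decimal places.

0.2294

Likelihoods f(3.5 | ·): 1: 0.0665864; 2: 0.144928; 3: 0.105064.
Posterior ∝ prior × likelihood. Numerator for 2: 0.166667·0.144928 = 0.0241546.
Normalizing constant: 0.166667·0.0665864 + 0.166667·0.144928 + 0.666667·0.105064 = 0.105295.
P(2 | observation) = 0.0241546 / 0.105295 = 0.229399.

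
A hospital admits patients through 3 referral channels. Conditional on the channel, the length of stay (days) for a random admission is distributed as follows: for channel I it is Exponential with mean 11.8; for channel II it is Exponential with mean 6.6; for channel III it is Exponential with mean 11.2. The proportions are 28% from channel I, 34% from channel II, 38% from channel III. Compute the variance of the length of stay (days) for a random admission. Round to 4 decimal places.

Per component, I: μ=11.8, E[X²]=278.48; II: μ=6.6, E[X²]=87.12; III: μ=11.2, E[X²]=250.88.
E[X] = 0.28·11.8 + 0.34·6.6 + 0.38·11.2 = 9.804.
E[X²] = 0.28·278.48 + 0.34·87.12 + 0.38·250.88 = 202.93.
Var(X) = E[X²] − (E[X])² = 202.93 − 96.1184 = 106.811.

106.8112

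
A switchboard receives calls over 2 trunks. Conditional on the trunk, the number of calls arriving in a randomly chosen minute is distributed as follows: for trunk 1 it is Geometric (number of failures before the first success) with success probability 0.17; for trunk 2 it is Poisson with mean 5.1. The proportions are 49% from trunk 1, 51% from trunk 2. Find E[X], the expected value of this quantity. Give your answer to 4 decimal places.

Component means — 1: 4.88235; 2: 5.1.
E[X] = 0.49·4.88235 + 0.51·5.1 = 4.99335.

4.9934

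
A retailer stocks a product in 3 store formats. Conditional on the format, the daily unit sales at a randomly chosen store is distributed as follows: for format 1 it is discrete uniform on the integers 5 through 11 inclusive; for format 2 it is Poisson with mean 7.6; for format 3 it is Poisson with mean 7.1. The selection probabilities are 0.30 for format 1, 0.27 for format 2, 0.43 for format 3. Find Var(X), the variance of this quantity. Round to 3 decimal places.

6.451

Per component, 1: μ=8, E[X²]=68; 2: μ=7.6, E[X²]=65.36; 3: μ=7.1, E[X²]=57.51.
E[X] = 0.3·8 + 0.27·7.6 + 0.43·7.1 = 7.505.
E[X²] = 0.3·68 + 0.27·65.36 + 0.43·57.51 = 62.7765.
Var(X) = E[X²] − (E[X])² = 62.7765 − 56.325 = 6.45148.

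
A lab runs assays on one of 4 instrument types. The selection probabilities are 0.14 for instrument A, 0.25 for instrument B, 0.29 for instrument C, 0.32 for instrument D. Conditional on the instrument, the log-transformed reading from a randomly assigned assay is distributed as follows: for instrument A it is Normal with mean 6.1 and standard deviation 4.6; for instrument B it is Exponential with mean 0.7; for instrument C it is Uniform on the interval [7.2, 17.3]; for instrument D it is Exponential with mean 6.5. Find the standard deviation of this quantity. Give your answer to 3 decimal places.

6.088

Per component, A: μ=6.1, E[X²]=58.37; B: μ=0.7, E[X²]=0.98; C: μ=12.25, E[X²]=158.563; D: μ=6.5, E[X²]=84.5.
E[X] = 0.14·6.1 + 0.25·0.7 + 0.29·12.25 + 0.32·6.5 = 6.6615.
E[X²] = 0.14·58.37 + 0.25·0.98 + 0.29·158.563 + 0.32·84.5 = 81.4402.
Var(X) = E[X²] − (E[X])² = 81.4402 − 44.3756 = 37.0646.
SD(X) = √37.0646 = 6.08807.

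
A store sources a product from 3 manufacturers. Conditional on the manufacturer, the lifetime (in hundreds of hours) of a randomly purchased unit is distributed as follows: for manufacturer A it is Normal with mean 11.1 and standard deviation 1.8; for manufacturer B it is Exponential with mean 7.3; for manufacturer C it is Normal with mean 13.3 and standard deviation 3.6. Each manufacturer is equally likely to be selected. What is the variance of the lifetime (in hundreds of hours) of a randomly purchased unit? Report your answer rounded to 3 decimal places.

Per component, A: μ=11.1, E[X²]=126.45; B: μ=7.3, E[X²]=106.58; C: μ=13.3, E[X²]=189.85.
E[X] = 0.333333·11.1 + 0.333333·7.3 + 0.333333·13.3 = 10.5667.
E[X²] = 0.333333·126.45 + 0.333333·106.58 + 0.333333·189.85 = 140.96.
Var(X) = E[X²] − (E[X])² = 140.96 − 111.654 = 29.3056.

29.306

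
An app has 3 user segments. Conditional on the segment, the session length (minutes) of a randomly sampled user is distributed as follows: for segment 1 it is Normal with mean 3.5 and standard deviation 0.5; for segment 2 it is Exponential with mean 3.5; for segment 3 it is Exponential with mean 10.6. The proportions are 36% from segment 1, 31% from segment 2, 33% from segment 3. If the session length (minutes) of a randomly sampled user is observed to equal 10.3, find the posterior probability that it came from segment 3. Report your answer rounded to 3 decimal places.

0.716

Likelihoods f(10.3 | ·): 1: 5.47503e-41; 2: 0.0150614; 3: 0.0357019.
Posterior ∝ prior × likelihood. Numerator for 3: 0.33·0.0357019 = 0.0117816.
Normalizing constant: 0.36·5.47503e-41 + 0.31·0.0150614 + 0.33·0.0357019 = 0.0164507.
P(3 | observation) = 0.0117816 / 0.0164507 = 0.716179.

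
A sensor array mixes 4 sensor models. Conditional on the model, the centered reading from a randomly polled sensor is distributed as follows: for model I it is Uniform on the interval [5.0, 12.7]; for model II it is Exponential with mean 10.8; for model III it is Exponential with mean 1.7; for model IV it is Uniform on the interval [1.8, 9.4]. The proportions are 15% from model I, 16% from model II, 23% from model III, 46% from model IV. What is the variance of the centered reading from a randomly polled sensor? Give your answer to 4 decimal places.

31.5129

Per component, I: μ=8.85, E[X²]=83.2633; II: μ=10.8, E[X²]=233.28; III: μ=1.7, E[X²]=5.78; IV: μ=5.6, E[X²]=36.1733.
E[X] = 0.15·8.85 + 0.16·10.8 + 0.23·1.7 + 0.46·5.6 = 6.0225.
E[X²] = 0.15·83.2633 + 0.16·233.28 + 0.23·5.78 + 0.46·36.1733 = 67.7834.
Var(X) = E[X²] − (E[X])² = 67.7834 − 36.2705 = 31.5129.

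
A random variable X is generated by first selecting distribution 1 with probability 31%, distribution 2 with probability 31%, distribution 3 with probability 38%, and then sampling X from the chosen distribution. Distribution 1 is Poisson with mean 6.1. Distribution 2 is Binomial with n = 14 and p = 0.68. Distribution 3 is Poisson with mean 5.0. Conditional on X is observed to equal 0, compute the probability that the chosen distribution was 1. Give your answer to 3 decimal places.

0.214

Likelihoods P(X=0 | ·): 1: 0.00224287; 2: 1.18059e-07; 3: 0.00673795.
Posterior ∝ prior × likelihood. Numerator for 1: 0.31·0.00224287 = 0.000695289.
Normalizing constant: 0.31·0.00224287 + 0.31·1.18059e-07 + 0.38·0.00673795 = 0.00325575.
P(1 | observation) = 0.000695289 / 0.00325575 = 0.213558.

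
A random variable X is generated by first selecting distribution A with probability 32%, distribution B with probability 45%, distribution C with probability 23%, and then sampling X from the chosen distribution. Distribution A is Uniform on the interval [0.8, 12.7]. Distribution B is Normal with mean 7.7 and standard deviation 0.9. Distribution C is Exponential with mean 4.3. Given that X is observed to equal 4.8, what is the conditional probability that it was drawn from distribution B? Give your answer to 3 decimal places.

Likelihoods f(4.8 | ·): A: 0.0840336; B: 0.00246655; C: 0.0761619.
Posterior ∝ prior × likelihood. Numerator for B: 0.45·0.00246655 = 0.00110995.
Normalizing constant: 0.32·0.0840336 + 0.45·0.00246655 + 0.23·0.0761619 = 0.0455179.
P(B | observation) = 0.00110995 / 0.0455179 = 0.0243848.

0.024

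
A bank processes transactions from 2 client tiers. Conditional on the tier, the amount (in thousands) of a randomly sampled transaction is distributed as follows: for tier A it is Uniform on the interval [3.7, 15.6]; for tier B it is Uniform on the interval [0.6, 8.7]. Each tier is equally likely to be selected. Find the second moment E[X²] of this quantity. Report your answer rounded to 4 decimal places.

For each component E[X²] = Var + (mean)², giving A: 104.923; B: 27.09.
Overall E[X²] = 0.5·104.923 + 0.5·27.09 = 66.0067.

66.0067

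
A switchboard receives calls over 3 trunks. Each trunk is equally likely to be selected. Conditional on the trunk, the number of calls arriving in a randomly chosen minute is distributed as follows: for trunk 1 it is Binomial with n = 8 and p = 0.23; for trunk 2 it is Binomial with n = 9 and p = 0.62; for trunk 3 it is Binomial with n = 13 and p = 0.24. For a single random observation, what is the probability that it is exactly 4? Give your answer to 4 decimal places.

0.1390

Conditional on each trunk, P(X = 4): 1: 0.0688608; 2: 0.147521; 3: 0.200666.
By total probability, P(X = 4) = 0.333333·0.0688608 + 0.333333·0.147521 + 0.333333·0.200666 = 0.139016.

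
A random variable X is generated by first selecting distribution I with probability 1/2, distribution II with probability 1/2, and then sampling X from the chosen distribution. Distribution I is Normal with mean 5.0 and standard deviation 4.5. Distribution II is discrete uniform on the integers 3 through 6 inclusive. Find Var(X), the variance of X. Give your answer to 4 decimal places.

10.8125

Per component, I: μ=5, E[X²]=45.25; II: μ=4.5, E[X²]=21.5.
E[X] = 0.5·5 + 0.5·4.5 = 4.75.
E[X²] = 0.5·45.25 + 0.5·21.5 = 33.375.
Var(X) = E[X²] − (E[X])² = 33.375 − 22.5625 = 10.8125.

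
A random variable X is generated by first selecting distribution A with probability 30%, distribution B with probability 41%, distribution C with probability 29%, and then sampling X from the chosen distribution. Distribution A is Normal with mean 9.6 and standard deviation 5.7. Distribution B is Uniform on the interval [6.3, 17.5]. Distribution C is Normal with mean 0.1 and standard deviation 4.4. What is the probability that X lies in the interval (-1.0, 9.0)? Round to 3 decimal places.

Conditional on each component, P(-1.0 < X < 9.0): A: 0.426616; B: 0.241071; C: 0.577156.
By total probability, P(-1.0 < X < 9.0) = 0.3·0.426616 + 0.41·0.241071 + 0.29·0.577156 = 0.394199.

0.394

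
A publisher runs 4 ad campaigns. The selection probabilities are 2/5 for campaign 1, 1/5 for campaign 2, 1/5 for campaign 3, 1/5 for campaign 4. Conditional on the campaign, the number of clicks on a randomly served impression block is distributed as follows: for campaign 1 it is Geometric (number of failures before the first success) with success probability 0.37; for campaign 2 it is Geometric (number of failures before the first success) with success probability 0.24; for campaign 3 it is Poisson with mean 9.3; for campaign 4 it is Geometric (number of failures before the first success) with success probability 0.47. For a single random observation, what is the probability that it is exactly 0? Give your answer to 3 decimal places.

0.290

Conditional on each campaign, P(X = 0): 1: 0.37; 2: 0.24; 3: 9.14242e-05; 4: 0.47.
By total probability, P(X = 0) = 0.4·0.37 + 0.2·0.24 + 0.2·9.14242e-05 + 0.2·0.47 = 0.290018.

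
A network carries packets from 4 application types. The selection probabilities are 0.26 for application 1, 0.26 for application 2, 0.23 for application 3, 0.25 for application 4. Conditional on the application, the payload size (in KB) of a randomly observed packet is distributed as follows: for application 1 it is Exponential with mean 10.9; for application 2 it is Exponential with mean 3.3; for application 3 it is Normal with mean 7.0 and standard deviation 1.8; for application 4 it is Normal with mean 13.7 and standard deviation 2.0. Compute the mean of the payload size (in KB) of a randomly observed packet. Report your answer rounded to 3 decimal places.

Component means — 1: 10.9; 2: 3.3; 3: 7; 4: 13.7.
E[X] = 0.26·10.9 + 0.26·3.3 + 0.23·7 + 0.25·13.7 = 8.727.

8.727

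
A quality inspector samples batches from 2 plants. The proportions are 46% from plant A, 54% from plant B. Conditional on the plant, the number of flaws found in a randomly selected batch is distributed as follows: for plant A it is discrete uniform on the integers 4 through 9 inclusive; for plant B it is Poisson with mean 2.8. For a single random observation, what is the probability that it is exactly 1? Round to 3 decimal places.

Conditional on each plant, P(X = 1): A: 0; B: 0.170268.
By total probability, P(X = 1) = 0.46·0 + 0.54·0.170268 = 0.0919448.

0.092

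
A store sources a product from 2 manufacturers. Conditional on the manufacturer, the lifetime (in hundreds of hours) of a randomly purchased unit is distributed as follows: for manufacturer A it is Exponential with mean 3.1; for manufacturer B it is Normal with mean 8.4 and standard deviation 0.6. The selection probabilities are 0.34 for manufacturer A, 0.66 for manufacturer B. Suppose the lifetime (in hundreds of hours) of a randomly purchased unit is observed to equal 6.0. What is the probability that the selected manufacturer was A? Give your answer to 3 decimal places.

0.991

Likelihoods f(6.0 | ·): A: 0.0465659; B: 0.00022305.
Posterior ∝ prior × likelihood. Numerator for A: 0.34·0.0465659 = 0.0158324.
Normalizing constant: 0.34·0.0465659 + 0.66·0.00022305 = 0.0159796.
P(A | observation) = 0.0158324 / 0.0159796 = 0.990787.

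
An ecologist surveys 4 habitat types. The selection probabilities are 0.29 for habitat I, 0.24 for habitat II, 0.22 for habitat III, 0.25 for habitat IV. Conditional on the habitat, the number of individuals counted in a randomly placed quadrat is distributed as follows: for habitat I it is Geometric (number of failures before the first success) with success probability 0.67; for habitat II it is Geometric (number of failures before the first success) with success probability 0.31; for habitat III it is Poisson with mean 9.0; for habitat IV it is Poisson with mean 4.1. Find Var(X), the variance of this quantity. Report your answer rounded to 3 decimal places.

Per component, I: μ=0.492537, E[X²]=0.977723; II: μ=2.22581, E[X²]=12.1342; III: μ=9, E[X²]=90; IV: μ=4.1, E[X²]=20.91.
E[X] = 0.29·0.492537 + 0.24·2.22581 + 0.22·9 + 0.25·4.1 = 3.68203.
E[X²] = 0.29·0.977723 + 0.24·12.1342 + 0.22·90 + 0.25·20.91 = 28.2233.
Var(X) = E[X²] − (E[X])² = 28.2233 − 13.5573 = 14.6659.

14.666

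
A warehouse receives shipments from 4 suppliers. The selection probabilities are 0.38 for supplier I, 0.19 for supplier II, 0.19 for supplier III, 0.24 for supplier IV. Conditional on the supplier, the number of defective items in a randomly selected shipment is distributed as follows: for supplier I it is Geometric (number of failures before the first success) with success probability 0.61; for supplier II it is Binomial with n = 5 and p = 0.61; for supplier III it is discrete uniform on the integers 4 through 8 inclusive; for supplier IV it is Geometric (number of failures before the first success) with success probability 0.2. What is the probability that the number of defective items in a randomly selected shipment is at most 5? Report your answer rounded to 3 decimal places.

0.822

Conditional on each supplier, P(X ≤ 5): I: 0.996481; II: 1; III: 0.4; IV: 0.737856.
By total probability, P(X ≤ 5) = 0.38·0.996481 + 0.19·1 + 0.19·0.4 + 0.24·0.737856 = 0.821748.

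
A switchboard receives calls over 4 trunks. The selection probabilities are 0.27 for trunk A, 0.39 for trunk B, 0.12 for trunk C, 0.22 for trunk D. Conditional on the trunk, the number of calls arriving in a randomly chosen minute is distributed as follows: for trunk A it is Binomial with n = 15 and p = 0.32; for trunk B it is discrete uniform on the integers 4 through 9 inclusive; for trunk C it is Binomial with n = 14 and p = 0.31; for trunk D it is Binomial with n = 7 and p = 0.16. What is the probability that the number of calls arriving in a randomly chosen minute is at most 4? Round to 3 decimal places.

Conditional on each trunk, P(X ≤ 4): A: 0.447718; B: 0.166667; C: 0.551438; D: 0.998345.
By total probability, P(X ≤ 4) = 0.27·0.447718 + 0.39·0.166667 + 0.12·0.551438 + 0.22·0.998345 = 0.471692.

0.472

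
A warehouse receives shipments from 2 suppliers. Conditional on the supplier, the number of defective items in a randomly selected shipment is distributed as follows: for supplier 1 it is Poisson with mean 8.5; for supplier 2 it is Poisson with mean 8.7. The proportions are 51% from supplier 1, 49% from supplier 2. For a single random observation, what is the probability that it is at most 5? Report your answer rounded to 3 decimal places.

Conditional on each supplier, P(X ≤ 5): 1: 0.149597; 2: 0.13516.
By total probability, P(X ≤ 5) = 0.51·0.149597 + 0.49·0.13516 = 0.142523.

0.143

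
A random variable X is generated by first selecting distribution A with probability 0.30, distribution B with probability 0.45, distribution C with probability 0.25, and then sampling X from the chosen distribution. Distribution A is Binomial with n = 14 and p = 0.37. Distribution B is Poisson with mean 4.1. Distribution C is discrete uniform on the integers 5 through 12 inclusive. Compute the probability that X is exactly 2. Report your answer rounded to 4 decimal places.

0.0773

Conditional on each component, P(X = 2): A: 0.0487003; B: 0.139293; C: 0.
By total probability, P(X = 2) = 0.3·0.0487003 + 0.45·0.139293 + 0.25·0 = 0.0772921.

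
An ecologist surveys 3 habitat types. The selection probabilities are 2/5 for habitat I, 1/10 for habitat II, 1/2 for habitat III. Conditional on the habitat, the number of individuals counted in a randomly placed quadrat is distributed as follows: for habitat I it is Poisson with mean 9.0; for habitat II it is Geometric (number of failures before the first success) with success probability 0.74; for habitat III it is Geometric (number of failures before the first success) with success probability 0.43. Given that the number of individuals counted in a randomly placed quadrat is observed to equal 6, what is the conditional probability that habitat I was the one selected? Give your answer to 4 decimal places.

Likelihoods P(X=6 | ·): I: 0.0910903; II: 0.000228598; III: 0.0147475.
Posterior ∝ prior × likelihood. Numerator for I: 0.4·0.0910903 = 0.0364361.
Normalizing constant: 0.4·0.0910903 + 0.1·0.000228598 + 0.5·0.0147475 = 0.0438327.
P(I | observation) = 0.0364361 / 0.0438327 = 0.831254.

0.8313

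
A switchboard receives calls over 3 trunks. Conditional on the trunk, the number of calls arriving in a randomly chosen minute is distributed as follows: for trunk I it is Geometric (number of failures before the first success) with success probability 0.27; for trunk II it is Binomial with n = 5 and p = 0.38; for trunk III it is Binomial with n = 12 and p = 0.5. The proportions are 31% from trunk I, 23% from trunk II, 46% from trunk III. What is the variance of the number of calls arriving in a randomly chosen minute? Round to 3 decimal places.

Per component, I: μ=2.7037, E[X²]=17.3237; II: μ=1.9, E[X²]=4.788; III: μ=6, E[X²]=39.
E[X] = 0.31·2.7037 + 0.23·1.9 + 0.46·6 = 4.03515.
E[X²] = 0.31·17.3237 + 0.23·4.788 + 0.46·39 = 24.4116.
Var(X) = E[X²] − (E[X])² = 24.4116 − 16.2824 = 8.12918.

8.129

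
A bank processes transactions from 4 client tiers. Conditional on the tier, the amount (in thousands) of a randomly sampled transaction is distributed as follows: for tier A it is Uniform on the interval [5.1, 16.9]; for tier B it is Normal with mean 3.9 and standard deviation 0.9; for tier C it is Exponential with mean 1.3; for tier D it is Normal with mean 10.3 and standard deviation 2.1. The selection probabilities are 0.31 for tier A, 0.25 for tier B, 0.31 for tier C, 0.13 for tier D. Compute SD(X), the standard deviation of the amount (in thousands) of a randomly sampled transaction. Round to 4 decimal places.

Per component, A: μ=11, E[X²]=132.603; B: μ=3.9, E[X²]=16.02; C: μ=1.3, E[X²]=3.38; D: μ=10.3, E[X²]=110.5.
E[X] = 0.31·11 + 0.25·3.9 + 0.31·1.3 + 0.13·10.3 = 6.127.
E[X²] = 0.31·132.603 + 0.25·16.02 + 0.31·3.38 + 0.13·110.5 = 60.5248.
Var(X) = E[X²] − (E[X])² = 60.5248 − 37.5401 = 22.9847.
SD(X) = √22.9847 = 4.79424.

4.7942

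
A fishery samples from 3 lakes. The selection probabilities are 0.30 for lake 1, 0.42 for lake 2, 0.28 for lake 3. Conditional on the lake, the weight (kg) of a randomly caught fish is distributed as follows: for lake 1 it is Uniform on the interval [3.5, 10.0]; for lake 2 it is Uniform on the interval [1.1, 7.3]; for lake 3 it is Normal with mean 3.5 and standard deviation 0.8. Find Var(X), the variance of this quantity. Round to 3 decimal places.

4.345

Per component, 1: μ=6.75, E[X²]=49.0833; 2: μ=4.2, E[X²]=20.8433; 3: μ=3.5, E[X²]=12.89.
E[X] = 0.3·6.75 + 0.42·4.2 + 0.28·3.5 = 4.769.
E[X²] = 0.3·49.0833 + 0.42·20.8433 + 0.28·12.89 = 27.0884.
Var(X) = E[X²] − (E[X])² = 27.0884 − 22.7434 = 4.34504.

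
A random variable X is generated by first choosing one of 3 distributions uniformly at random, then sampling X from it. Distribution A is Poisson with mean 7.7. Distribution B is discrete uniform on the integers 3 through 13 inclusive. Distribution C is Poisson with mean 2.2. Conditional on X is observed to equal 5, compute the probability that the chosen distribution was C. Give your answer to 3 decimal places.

Likelihoods P(X=5 | ·): A: 0.102142; B: 0.0909091; C: 0.0475866.
Posterior ∝ prior × likelihood. Numerator for C: 0.333333·0.0475866 = 0.0158622.
Normalizing constant: 0.333333·0.102142 + 0.333333·0.0909091 + 0.333333·0.0475866 = 0.0802126.
P(C | observation) = 0.0158622 / 0.0802126 = 0.197752.

0.198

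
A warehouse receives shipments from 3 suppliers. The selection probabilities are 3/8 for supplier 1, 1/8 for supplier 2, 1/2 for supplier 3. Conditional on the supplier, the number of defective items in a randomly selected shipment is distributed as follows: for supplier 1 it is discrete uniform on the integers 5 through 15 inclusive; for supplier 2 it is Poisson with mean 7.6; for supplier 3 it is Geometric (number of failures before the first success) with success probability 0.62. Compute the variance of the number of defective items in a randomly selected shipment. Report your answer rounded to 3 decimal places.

25.038

Per component, 1: μ=10, E[X²]=110; 2: μ=7.6, E[X²]=65.36; 3: μ=0.612903, E[X²]=1.3642.
E[X] = 0.375·10 + 0.125·7.6 + 0.5·0.612903 = 5.00645.
E[X²] = 0.375·110 + 0.125·65.36 + 0.5·1.3642 = 50.1021.
Var(X) = E[X²] − (E[X])² = 50.1021 − 25.0646 = 25.0375.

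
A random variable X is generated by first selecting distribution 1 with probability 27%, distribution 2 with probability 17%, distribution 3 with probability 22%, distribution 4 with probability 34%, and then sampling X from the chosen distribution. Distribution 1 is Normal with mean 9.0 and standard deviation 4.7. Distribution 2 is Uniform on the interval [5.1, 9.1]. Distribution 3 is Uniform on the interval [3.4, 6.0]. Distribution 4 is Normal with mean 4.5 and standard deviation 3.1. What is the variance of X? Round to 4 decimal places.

Per component, 1: μ=9, E[X²]=103.09; 2: μ=7.1, E[X²]=51.7433; 3: μ=4.7, E[X²]=22.6533; 4: μ=4.5, E[X²]=29.86.
E[X] = 0.27·9 + 0.17·7.1 + 0.22·4.7 + 0.34·4.5 = 6.201.
E[X²] = 0.27·103.09 + 0.17·51.7433 + 0.22·22.6533 + 0.34·29.86 = 51.7668.
Var(X) = E[X²] − (E[X])² = 51.7668 − 38.4524 = 13.3144.

13.3144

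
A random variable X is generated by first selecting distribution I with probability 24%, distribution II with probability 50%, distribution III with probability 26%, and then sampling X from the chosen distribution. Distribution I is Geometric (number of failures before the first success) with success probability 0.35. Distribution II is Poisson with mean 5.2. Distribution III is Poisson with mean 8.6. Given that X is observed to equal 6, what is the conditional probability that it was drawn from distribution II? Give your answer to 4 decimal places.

0.6950

Likelihoods P(X=6 | ·): I: 0.0263966; II: 0.15148; III: 0.103449.
Posterior ∝ prior × likelihood. Numerator for II: 0.5·0.15148 = 0.0757402.
Normalizing constant: 0.24·0.0263966 + 0.5·0.15148 + 0.26·0.103449 = 0.108972.
P(II | observation) = 0.0757402 / 0.108972 = 0.695042.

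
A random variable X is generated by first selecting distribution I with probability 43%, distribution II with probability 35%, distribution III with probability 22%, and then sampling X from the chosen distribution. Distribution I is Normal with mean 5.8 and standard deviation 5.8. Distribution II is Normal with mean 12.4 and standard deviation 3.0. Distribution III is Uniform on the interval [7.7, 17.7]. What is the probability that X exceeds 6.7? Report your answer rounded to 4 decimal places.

Conditional on each component, P(X > 6.7): I: 0.438343; II: 0.971283; III: 1.
By total probability, P(X > 6.7) = 0.43·0.438343 + 0.35·0.971283 + 0.22·1 = 0.748437.

0.7484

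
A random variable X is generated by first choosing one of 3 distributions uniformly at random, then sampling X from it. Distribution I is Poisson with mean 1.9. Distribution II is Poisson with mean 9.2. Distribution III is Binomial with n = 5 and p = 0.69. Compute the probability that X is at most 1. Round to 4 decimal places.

0.1565

Conditional on each component, P(X ≤ 1): I: 0.433749; II: 0.0010306; III: 0.0347244.
By total probability, P(X ≤ 1) = 0.333333·0.433749 + 0.333333·0.0010306 + 0.333333·0.0347244 = 0.156501.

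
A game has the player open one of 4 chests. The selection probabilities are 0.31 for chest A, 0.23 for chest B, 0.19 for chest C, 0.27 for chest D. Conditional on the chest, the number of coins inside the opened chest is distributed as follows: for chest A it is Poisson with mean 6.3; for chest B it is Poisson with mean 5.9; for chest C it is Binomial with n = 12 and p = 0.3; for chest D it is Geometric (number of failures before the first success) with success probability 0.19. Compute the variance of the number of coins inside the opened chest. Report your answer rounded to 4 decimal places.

Per component, A: μ=6.3, E[X²]=45.99; B: μ=5.9, E[X²]=40.71; C: μ=3.6, E[X²]=15.48; D: μ=4.26316, E[X²]=40.6122.
E[X] = 0.31·6.3 + 0.23·5.9 + 0.19·3.6 + 0.27·4.26316 = 5.14505.
E[X²] = 0.31·45.99 + 0.23·40.71 + 0.19·15.48 + 0.27·40.6122 = 37.5267.
Var(X) = E[X²] − (E[X])² = 37.5267 − 26.4716 = 11.0551.

11.0551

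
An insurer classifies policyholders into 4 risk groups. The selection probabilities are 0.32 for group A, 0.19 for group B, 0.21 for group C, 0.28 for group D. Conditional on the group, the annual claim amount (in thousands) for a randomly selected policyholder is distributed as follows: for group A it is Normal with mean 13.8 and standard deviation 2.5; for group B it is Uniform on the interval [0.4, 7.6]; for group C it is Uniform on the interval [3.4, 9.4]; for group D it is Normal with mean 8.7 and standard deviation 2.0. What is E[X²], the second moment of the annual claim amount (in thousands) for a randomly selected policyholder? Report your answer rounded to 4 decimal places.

For each component E[X²] = Var + (mean)², giving A: 196.69; B: 20.32; C: 43.96; D: 79.69.
Overall E[X²] = 0.32·196.69 + 0.19·20.32 + 0.21·43.96 + 0.28·79.69 = 98.3464.

98.3464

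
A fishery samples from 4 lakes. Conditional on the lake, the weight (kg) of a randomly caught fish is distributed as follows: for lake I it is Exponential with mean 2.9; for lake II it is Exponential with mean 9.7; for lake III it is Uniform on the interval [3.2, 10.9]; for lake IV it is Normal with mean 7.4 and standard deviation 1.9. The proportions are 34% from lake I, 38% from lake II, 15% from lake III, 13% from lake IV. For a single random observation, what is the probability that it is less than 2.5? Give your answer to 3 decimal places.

Conditional on each lake, P(X < 2.5): I: 0.577713; II: 0.227198; III: 0; IV: 0.00495509.
By total probability, P(X < 2.5) = 0.34·0.577713 + 0.38·0.227198 + 0.15·0 + 0.13·0.00495509 = 0.283402.

0.283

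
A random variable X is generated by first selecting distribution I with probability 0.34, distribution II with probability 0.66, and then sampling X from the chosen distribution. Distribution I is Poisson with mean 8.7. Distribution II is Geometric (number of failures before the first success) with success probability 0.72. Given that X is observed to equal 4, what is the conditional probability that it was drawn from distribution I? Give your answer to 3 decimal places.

0.822

Likelihoods P(X=4 | ·): I: 0.0397653; II: 0.00442552.
Posterior ∝ prior × likelihood. Numerator for I: 0.34·0.0397653 = 0.0135202.
Normalizing constant: 0.34·0.0397653 + 0.66·0.00442552 = 0.016441.
P(I | observation) = 0.0135202 / 0.016441 = 0.822344.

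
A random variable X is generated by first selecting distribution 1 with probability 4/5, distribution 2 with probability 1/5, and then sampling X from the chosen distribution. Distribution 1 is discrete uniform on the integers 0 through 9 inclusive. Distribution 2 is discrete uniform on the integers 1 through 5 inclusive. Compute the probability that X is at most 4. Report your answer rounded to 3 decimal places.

Conditional on each component, P(X ≤ 4): 1: 0.5; 2: 0.8.
By total probability, P(X ≤ 4) = 0.8·0.5 + 0.2·0.8 = 0.56.

0.560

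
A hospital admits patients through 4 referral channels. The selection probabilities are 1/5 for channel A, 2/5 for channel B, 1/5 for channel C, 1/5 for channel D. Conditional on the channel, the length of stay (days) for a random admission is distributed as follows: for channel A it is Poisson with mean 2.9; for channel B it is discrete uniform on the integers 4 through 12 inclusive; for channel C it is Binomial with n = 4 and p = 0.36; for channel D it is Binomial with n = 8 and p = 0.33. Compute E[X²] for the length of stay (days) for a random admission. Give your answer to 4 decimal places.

For each component E[X²] = Var + (mean)², giving A: 11.31; B: 70.6667; C: 2.9952; D: 8.7384.
Overall E[X²] = 0.2·11.31 + 0.4·70.6667 + 0.2·2.9952 + 0.2·8.7384 = 32.8754.

32.8754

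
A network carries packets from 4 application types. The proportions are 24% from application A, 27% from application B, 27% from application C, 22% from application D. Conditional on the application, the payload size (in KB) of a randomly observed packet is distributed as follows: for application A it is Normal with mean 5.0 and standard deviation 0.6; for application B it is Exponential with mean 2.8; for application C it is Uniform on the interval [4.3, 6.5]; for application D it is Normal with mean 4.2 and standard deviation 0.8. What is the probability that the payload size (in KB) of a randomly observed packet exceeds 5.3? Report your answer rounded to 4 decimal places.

Conditional on each application, P(X > 5.3): A: 0.308538; B: 0.150641; C: 0.545455; D: 0.0845657.
By total probability, P(X > 5.3) = 0.24·0.308538 + 0.27·0.150641 + 0.27·0.545455 + 0.22·0.0845657 = 0.280599.

0.2806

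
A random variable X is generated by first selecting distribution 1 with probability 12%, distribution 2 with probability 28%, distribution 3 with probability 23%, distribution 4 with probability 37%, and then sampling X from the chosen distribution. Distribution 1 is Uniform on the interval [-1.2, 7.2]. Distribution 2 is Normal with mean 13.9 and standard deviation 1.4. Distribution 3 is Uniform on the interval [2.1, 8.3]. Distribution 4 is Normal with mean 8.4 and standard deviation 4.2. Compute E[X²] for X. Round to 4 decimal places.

96.0232

For each component E[X²] = Var + (mean)², giving 1: 14.88; 2: 195.17; 3: 30.2433; 4: 88.2.
Overall E[X²] = 0.12·14.88 + 0.28·195.17 + 0.23·30.2433 + 0.37·88.2 = 96.0232.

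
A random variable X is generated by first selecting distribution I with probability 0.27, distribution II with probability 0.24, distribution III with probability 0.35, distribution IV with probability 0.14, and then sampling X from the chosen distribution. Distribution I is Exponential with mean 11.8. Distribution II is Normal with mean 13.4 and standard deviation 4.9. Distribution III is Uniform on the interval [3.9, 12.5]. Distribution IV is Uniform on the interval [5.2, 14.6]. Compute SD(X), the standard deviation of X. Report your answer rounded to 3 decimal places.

Per component, I: μ=11.8, E[X²]=278.48; II: μ=13.4, E[X²]=203.57; III: μ=8.2, E[X²]=73.4033; IV: μ=9.9, E[X²]=105.373.
E[X] = 0.27·11.8 + 0.24·13.4 + 0.35·8.2 + 0.14·9.9 = 10.658.
E[X²] = 0.27·278.48 + 0.24·203.57 + 0.35·73.4033 + 0.14·105.373 = 164.49.
Var(X) = E[X²] − (E[X])² = 164.49 − 113.593 = 50.8969.
SD(X) = √50.8969 = 7.1342.

7.134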